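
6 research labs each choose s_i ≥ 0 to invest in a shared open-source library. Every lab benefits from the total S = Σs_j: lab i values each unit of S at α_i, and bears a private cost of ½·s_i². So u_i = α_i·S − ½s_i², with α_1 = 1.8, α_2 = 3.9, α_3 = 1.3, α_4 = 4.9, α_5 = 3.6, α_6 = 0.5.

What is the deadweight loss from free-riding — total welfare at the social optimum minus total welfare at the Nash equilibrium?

Lab i's FOC: ∂u_i/∂s_i = α_i − s_i = 0, so s_i* = α_i.
NE contributions = (1.8, 3.9, 1.3, 4.9, 3.6, 0.5); S = 16.
W^NE = (Σα)·S − ½Σα_i² = 16² − ½·57.36 = 227.32.
Planner sets s_i = Σα_j = 16 for every i, so S^SO = 6·16 = 96.
W^SO = (Σα)·S^SO − ½·6·(Σα)² = (6/2)·16² = 768.
Deadweight loss = W^SO − W^NE = 540.68.

540.68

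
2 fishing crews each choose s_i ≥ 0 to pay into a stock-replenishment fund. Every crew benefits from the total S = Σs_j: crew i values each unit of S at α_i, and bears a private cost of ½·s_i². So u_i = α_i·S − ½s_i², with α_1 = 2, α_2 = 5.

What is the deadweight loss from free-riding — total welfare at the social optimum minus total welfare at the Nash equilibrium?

14.5

Crew i's FOC: ∂u_i/∂s_i = α_i − s_i = 0, so s_i* = α_i.
NE contributions = (2, 5); S = 7.
W^NE = (Σα)·S − ½Σα_i² = 7² − ½·29 = 34.5.
Planner sets s_i = Σα_j = 7 for every i, so S^SO = 2·7 = 14.
W^SO = (Σα)·S^SO − ½·2·(Σα)² = (2/2)·7² = 49.
Deadweight loss = W^SO − W^NE = 14.5.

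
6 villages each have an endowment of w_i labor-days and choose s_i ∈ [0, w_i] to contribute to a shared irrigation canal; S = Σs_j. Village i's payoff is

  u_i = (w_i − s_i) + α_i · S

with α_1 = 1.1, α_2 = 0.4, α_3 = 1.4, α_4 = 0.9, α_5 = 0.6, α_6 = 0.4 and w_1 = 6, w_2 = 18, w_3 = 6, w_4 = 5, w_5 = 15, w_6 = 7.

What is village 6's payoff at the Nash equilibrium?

∂u_i/∂s_i = α_i − 1, so village i contributes w_i if α_i > 1, else 0.
α_i > 1 for i ∈ {1, 3}; NE contributions (6, 0, 6, 0, 0, 0), S = 12.
u_6 = (7 − 0) + 0.4·12 = 11.8.

11.8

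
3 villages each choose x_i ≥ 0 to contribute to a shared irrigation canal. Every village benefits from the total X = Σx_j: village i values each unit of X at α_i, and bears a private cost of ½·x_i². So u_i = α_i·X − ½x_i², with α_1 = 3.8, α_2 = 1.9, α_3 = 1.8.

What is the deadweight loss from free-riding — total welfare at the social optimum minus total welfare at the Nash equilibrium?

38.77

Village i's FOC: ∂u_i/∂x_i = α_i − x_i = 0, so x_i* = α_i.
NE contributions = (3.8, 1.9, 1.8); X = 7.5.
W^NE = (Σα)·X − ½Σα_i² = 7.5² − ½·21.29 = 45.605.
Planner sets x_i = Σα_j = 7.5 for every i, so X^SO = 3·7.5 = 22.5.
W^SO = (Σα)·X^SO − ½·3·(Σα)² = (3/2)·7.5² = 84.375.
Deadweight loss = W^SO − W^NE = 38.77.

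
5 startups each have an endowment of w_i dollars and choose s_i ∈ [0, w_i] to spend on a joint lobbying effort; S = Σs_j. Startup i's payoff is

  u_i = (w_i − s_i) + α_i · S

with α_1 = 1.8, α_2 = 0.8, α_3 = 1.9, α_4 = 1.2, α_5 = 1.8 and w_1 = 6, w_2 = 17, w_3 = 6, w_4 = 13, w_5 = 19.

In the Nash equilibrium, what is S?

∂u_i/∂s_i = α_i − 1, so startup i contributes w_i if α_i > 1, else 0.
α_i > 1 for i ∈ {1, 3, 4, 5}; NE contributions (6, 0, 6, 13, 19), S = 44.

44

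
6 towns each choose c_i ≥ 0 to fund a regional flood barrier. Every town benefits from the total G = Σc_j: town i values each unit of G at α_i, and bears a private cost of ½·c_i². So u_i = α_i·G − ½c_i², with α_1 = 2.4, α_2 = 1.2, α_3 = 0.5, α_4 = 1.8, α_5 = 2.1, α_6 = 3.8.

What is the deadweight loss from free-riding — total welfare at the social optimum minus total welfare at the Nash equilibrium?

293.25

Town i's FOC: ∂u_i/∂c_i = α_i − c_i = 0, so c_i* = α_i.
NE contributions = (2.4, 1.2, 0.5, 1.8, 2.1, 3.8); G = 11.8.
W^NE = (Σα)·G − ½Σα_i² = 11.8² − ½·29.54 = 124.47.
Planner sets c_i = Σα_j = 11.8 for every i, so G^SO = 6·11.8 = 70.8.
W^SO = (Σα)·G^SO − ½·6·(Σα)² = (6/2)·11.8² = 417.72.
Deadweight loss = W^SO − W^NE = 293.25.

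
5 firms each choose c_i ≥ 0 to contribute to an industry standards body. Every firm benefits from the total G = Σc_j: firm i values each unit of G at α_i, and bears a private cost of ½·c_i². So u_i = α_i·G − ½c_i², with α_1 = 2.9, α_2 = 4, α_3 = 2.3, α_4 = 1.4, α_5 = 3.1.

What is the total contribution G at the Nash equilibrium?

Firm i's FOC: ∂u_i/∂c_i = α_i − c_i = 0, so c_i* = α_i.
NE contributions = (2.9, 4, 2.3, 1.4, 3.1); G = 13.7.

13.7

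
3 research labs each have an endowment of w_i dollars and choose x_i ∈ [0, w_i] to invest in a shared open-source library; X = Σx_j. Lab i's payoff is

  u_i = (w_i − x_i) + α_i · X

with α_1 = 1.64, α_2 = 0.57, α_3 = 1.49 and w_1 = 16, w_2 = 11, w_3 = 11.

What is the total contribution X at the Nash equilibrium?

∂u_i/∂x_i = α_i − 1, so lab i contributes w_i if α_i > 1, else 0.
α_i > 1 for i ∈ {1, 3}; NE contributions (16, 0, 11), X = 27.

27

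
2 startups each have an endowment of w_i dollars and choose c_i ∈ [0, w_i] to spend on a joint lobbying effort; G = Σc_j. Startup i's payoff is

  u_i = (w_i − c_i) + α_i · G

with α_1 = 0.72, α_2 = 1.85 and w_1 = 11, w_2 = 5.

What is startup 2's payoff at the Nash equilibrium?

∂u_i/∂c_i = α_i − 1, so startup i contributes w_i if α_i > 1, else 0.
α_i > 1 for i ∈ {2}; NE contributions (0, 5), G = 5.
u_2 = (5 − 5) + 1.85·5 = 9.25.

9.25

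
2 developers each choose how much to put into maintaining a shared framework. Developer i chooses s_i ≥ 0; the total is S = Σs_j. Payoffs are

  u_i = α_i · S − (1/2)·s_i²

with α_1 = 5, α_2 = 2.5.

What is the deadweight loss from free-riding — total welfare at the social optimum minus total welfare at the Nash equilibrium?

Developer i's FOC: ∂u_i/∂s_i = α_i − s_i = 0, so s_i* = α_i.
NE contributions = (5, 2.5); S = 7.5.
W^NE = (Σα)·S − ½Σα_i² = 7.5² − ½·31.25 = 40.625.
Planner sets s_i = Σα_j = 7.5 for every i, so S^SO = 2·7.5 = 15.
W^SO = (Σα)·S^SO − ½·2·(Σα)² = (2/2)·7.5² = 56.25.
Deadweight loss = W^SO − W^NE = 15.625.

15.625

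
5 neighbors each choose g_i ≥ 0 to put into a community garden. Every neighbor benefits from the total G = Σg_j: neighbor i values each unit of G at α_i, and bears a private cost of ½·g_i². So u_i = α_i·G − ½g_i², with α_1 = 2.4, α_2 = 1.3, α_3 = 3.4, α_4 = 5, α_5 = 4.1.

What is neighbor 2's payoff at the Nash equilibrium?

20.215

Neighbor i's FOC: ∂u_i/∂g_i = α_i − g_i = 0, so g_i* = α_i.
NE contributions = (2.4, 1.3, 3.4, 5, 4.1); G = 16.2.
u_2 = α_2·G − ½·(g_2)² = 1.3·16.2 − ½·1.3² = 20.215.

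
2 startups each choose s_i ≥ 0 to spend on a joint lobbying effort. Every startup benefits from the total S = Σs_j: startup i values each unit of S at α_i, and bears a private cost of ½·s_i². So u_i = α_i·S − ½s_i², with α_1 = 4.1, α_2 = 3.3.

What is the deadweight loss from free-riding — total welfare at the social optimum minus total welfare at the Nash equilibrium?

13.85

Startup i's FOC: ∂u_i/∂s_i = α_i − s_i = 0, so s_i* = α_i.
NE contributions = (4.1, 3.3); S = 7.4.
W^NE = (Σα)·S − ½Σα_i² = 7.4² − ½·27.7 = 40.91.
Planner sets s_i = Σα_j = 7.4 for every i, so S^SO = 2·7.4 = 14.8.
W^SO = (Σα)·S^SO − ½·2·(Σα)² = (2/2)·7.4² = 54.76.
Deadweight loss = W^SO − W^NE = 13.85.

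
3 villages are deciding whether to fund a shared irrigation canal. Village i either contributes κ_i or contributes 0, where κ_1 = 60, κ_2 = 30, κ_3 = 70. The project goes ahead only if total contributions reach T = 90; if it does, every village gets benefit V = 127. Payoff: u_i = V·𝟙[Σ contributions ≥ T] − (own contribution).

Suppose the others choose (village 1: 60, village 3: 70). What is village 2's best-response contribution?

Others' total = 130 ≥ 90; contributing adds cost 30 for no extra benefit.
Best response: 0.

0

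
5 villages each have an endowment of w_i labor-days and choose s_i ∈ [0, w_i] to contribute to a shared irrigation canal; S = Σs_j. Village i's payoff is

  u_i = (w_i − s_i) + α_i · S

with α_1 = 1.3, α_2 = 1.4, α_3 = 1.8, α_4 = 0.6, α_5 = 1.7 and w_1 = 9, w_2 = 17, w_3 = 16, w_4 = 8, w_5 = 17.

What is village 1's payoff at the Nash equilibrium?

76.7

∂u_i/∂s_i = α_i − 1, so village i contributes w_i if α_i > 1, else 0.
α_i > 1 for i ∈ {1, 2, 3, 5}; NE contributions (9, 17, 16, 0, 17), S = 59.
u_1 = (9 − 9) + 1.3·59 = 76.7.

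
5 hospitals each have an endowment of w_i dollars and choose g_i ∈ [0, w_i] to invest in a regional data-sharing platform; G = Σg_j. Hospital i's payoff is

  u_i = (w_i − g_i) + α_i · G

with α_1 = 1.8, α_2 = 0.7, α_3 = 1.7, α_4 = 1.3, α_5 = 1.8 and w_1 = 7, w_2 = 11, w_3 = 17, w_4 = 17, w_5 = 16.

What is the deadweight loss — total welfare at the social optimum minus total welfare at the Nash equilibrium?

∂u_i/∂g_i = α_i − 1, so hospital i contributes w_i if α_i > 1, else 0.
α_i > 1 for i ∈ {1, 3, 4, 5}; NE contributions (7, 0, 17, 17, 16), G = 57.
W^NE = Σw_i − G^NE + (Σα_i)·G^NE = 68 + 6.3·57 = 427.1.
Planner: ∂(Σu_j)/∂g_i = Σα_j − 1 = 6.3 > 0, so everyone contributes w_i; G^SO = 68, W^SO = 68 + 6.3·68 = 496.4.
Deadweight loss = 69.3.

69.3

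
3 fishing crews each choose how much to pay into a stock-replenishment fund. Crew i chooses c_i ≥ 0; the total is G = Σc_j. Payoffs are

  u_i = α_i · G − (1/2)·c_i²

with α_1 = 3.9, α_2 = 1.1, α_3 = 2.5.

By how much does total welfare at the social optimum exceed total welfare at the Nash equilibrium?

Crew i's FOC: ∂u_i/∂c_i = α_i − c_i = 0, so c_i* = α_i.
NE contributions = (3.9, 1.1, 2.5); G = 7.5.
W^NE = (Σα)·G − ½Σα_i² = 7.5² − ½·22.67 = 44.915.
Planner sets c_i = Σα_j = 7.5 for every i, so G^SO = 3·7.5 = 22.5.
W^SO = (Σα)·G^SO − ½·3·(Σα)² = (3/2)·7.5² = 84.375.
Deadweight loss = W^SO − W^NE = 39.46.

39.46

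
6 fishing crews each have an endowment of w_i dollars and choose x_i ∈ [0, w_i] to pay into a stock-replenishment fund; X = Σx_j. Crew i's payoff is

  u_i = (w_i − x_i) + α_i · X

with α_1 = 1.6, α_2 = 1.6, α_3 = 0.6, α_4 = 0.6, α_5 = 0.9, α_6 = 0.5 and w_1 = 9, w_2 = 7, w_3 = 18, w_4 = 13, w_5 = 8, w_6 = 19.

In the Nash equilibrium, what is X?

16

∂u_i/∂x_i = α_i − 1, so crew i contributes w_i if α_i > 1, else 0.
α_i > 1 for i ∈ {1, 2}; NE contributions (9, 7, 0, 0, 0, 0), X = 16.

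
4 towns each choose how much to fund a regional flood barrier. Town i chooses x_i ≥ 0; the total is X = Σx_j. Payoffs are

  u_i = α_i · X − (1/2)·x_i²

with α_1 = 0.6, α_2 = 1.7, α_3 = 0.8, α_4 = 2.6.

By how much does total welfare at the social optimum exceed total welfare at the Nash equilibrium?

Town i's FOC: ∂u_i/∂x_i = α_i − x_i = 0, so x_i* = α_i.
NE contributions = (0.6, 1.7, 0.8, 2.6); X = 5.7.
W^NE = (Σα)·X − ½Σα_i² = 5.7² − ½·10.65 = 27.165.
Planner sets x_i = Σα_j = 5.7 for every i, so X^SO = 4·5.7 = 22.8.
W^SO = (Σα)·X^SO − ½·4·(Σα)² = (4/2)·5.7² = 64.98.
Deadweight loss = W^SO − W^NE = 37.815.

37.815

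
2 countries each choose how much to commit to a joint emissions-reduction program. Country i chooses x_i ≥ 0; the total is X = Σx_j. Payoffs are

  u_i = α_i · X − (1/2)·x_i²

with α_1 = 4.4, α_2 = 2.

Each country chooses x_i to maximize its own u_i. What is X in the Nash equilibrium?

Country i's FOC: ∂u_i/∂x_i = α_i − x_i = 0, so x_i* = α_i.
NE contributions = (4.4, 2); X = 6.4.

6.4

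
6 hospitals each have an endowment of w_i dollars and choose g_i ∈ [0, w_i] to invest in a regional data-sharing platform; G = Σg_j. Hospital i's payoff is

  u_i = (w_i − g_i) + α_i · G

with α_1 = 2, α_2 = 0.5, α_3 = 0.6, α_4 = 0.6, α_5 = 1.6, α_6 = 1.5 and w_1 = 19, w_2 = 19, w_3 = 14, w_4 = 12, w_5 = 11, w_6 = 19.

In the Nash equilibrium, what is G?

49

∂u_i/∂g_i = α_i − 1, so hospital i contributes w_i if α_i > 1, else 0.
α_i > 1 for i ∈ {1, 5, 6}; NE contributions (19, 0, 0, 0, 11, 19), G = 49.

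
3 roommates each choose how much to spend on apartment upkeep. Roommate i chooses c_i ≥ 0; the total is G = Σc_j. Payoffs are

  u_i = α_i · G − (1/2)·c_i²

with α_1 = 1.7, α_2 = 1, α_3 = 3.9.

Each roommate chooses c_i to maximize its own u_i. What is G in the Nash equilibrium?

Roommate i's FOC: ∂u_i/∂c_i = α_i − c_i = 0, so c_i* = α_i.
NE contributions = (1.7, 1, 3.9); G = 6.6.

6.6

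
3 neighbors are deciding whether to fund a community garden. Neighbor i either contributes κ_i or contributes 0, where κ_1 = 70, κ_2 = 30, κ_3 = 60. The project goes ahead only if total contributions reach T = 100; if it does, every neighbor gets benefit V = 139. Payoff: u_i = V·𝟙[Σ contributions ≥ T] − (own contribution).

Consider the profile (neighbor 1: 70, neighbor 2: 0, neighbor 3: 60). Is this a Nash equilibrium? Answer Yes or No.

Yes

Total = 130 ≥ 100: provided.
Neighbor 1 (pledges 70, payoff 69): dropping to 0 → total 60, payoff 0. No gain.
Neighbor 2 (pledges 0, payoff 139): pledging 30 → total 160, payoff 109. No gain.
Neighbor 3 (pledges 60, payoff 79): dropping to 0 → total 70, payoff 0. No gain.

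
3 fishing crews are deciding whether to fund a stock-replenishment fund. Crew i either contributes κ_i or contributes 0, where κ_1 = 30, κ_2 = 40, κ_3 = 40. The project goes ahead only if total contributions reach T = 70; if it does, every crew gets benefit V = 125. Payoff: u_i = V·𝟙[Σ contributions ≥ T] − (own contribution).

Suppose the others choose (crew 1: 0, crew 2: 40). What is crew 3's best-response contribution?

Others' total = 40. Contributing 40 brings total to 80 ≥ 70: gain V − κ_3 = 85.
Best response: 40.

40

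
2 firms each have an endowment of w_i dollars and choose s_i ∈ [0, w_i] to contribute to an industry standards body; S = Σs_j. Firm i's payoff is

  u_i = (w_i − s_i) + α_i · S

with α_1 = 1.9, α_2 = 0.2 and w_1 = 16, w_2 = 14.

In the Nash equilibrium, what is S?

∂u_i/∂s_i = α_i − 1, so firm i contributes w_i if α_i > 1, else 0.
α_i > 1 for i ∈ {1}; NE contributions (16, 0), S = 16.

16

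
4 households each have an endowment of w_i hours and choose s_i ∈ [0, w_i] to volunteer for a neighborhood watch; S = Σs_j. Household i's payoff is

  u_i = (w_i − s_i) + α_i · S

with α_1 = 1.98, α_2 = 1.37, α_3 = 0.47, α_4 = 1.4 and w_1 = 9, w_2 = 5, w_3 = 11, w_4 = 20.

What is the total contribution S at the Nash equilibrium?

∂u_i/∂s_i = α_i − 1, so household i contributes w_i if α_i > 1, else 0.
α_i > 1 for i ∈ {1, 2, 4}; NE contributions (9, 5, 0, 20), S = 34.

34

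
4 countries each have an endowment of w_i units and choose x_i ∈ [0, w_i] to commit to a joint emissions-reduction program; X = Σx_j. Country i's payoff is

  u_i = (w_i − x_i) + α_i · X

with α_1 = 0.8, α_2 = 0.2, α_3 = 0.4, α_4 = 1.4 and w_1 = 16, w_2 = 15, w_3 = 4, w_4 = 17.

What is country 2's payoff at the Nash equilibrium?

∂u_i/∂x_i = α_i − 1, so country i contributes w_i if α_i > 1, else 0.
α_i > 1 for i ∈ {4}; NE contributions (0, 0, 0, 17), X = 17.
u_2 = (15 − 0) + 0.2·17 = 18.4.

18.4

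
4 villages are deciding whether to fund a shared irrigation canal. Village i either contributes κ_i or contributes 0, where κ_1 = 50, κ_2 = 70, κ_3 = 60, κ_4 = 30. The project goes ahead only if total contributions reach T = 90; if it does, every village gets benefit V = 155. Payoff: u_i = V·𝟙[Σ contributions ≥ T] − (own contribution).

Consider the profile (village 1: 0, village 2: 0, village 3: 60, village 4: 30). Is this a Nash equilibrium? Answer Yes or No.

Yes

Total = 90 ≥ 90: provided.
Village 1 (pledges 0, payoff 155): pledging 50 → total 140, payoff 105. No gain.
Village 2 (pledges 0, payoff 155): pledging 70 → total 160, payoff 85. No gain.
Village 3 (pledges 60, payoff 95): dropping to 0 → total 30, payoff 0. No gain.
Village 4 (pledges 30, payoff 125): dropping to 0 → total 60, payoff 0. No gain.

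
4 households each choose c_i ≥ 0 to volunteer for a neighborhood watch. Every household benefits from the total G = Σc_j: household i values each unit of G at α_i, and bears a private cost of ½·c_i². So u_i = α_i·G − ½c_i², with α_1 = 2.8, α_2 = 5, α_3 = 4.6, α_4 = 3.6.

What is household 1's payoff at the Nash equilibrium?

Household i's FOC: ∂u_i/∂c_i = α_i − c_i = 0, so c_i* = α_i.
NE contributions = (2.8, 5, 4.6, 3.6); G = 16.
u_1 = α_1·G − ½·(c_1)² = 2.8·16 − ½·2.8² = 40.88.

40.88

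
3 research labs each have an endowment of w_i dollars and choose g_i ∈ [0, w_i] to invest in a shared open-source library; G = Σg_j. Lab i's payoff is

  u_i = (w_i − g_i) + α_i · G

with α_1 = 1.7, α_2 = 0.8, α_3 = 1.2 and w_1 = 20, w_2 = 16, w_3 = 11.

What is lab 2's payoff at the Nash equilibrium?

40.8

∂u_i/∂g_i = α_i − 1, so lab i contributes w_i if α_i > 1, else 0.
α_i > 1 for i ∈ {1, 3}; NE contributions (20, 0, 11), G = 31.
u_2 = (16 − 0) + 0.8·31 = 40.8.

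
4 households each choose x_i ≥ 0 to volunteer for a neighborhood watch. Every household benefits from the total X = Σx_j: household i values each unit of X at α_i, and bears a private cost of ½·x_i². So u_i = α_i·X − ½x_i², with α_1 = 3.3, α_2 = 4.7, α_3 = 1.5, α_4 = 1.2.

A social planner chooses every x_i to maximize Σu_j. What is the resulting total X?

Planner FOC: ∂(Σu_j)/∂x_i = (Σα_j) − x_i = 0, so x_i^SO = Σα_j = 10.7 for every i; X^SO = 42.8.

42.8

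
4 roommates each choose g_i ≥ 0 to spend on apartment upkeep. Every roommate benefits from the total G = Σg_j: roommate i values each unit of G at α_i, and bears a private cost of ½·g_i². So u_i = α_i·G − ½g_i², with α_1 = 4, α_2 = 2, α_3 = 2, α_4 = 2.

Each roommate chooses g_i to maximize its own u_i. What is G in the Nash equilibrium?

10

Roommate i's FOC: ∂u_i/∂g_i = α_i − g_i = 0, so g_i* = α_i.
NE contributions = (4, 2, 2, 2); G = 10.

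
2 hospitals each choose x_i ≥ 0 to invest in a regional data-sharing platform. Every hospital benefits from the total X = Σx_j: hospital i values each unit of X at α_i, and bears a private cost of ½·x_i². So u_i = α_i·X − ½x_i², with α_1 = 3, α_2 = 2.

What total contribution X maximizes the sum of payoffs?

Planner FOC: ∂(Σu_j)/∂x_i = (Σα_j) − x_i = 0, so x_i^SO = Σα_j = 5 for every i; X^SO = 10.

10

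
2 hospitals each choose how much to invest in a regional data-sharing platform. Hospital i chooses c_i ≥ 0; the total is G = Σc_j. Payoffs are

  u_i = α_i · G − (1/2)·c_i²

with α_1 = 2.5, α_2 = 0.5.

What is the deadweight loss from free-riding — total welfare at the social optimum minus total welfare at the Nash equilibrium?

Hospital i's FOC: ∂u_i/∂c_i = α_i − c_i = 0, so c_i* = α_i.
NE contributions = (2.5, 0.5); G = 3.
W^NE = (Σα)·G − ½Σα_i² = 3² − ½·6.5 = 5.75.
Planner sets c_i = Σα_j = 3 for every i, so G^SO = 2·3 = 6.
W^SO = (Σα)·G^SO − ½·2·(Σα)² = (2/2)·3² = 9.
Deadweight loss = W^SO − W^NE = 3.25.

3.25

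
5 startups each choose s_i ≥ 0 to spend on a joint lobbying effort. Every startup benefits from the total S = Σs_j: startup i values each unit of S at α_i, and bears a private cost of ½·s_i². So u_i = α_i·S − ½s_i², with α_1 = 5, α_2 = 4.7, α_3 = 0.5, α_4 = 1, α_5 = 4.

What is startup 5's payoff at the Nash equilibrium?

52.8

Startup i's FOC: ∂u_i/∂s_i = α_i − s_i = 0, so s_i* = α_i.
NE contributions = (5, 4.7, 0.5, 1, 4); S = 15.2.
u_5 = α_5·S − ½·(s_5)² = 4·15.2 − ½·4² = 52.8.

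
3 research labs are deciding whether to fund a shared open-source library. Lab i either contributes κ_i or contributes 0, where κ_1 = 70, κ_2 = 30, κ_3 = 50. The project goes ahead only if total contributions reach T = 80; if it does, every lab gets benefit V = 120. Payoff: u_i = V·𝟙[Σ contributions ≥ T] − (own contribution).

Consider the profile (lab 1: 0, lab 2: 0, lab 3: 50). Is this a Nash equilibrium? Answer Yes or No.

No

Total = 50 < 80: not provided.
Lab 1 (pledges 0, payoff 0): pledging 70 → total 120, payoff 50. Profitable deviation.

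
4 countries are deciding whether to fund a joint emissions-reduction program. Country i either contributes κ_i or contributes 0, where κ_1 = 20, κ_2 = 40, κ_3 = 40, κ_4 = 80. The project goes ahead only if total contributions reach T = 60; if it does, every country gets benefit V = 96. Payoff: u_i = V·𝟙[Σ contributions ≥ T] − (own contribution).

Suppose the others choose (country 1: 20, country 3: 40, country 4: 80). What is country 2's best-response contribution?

Others' total = 140 ≥ 60; contributing adds cost 40 for no extra benefit.
Best response: 0.

0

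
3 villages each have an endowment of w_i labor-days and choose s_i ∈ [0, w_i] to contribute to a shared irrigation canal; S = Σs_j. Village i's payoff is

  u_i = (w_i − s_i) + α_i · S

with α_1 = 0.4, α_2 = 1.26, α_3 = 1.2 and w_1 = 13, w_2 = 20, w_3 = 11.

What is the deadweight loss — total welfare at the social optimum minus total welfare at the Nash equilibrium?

24.18

∂u_i/∂s_i = α_i − 1, so village i contributes w_i if α_i > 1, else 0.
α_i > 1 for i ∈ {2, 3}; NE contributions (0, 20, 11), S = 31.
W^NE = Σw_i − S^NE + (Σα_i)·S^NE = 44 + 1.86·31 = 101.66.
Planner: ∂(Σu_j)/∂s_i = Σα_j − 1 = 1.86 > 0, so everyone contributes w_i; S^SO = 44, W^SO = 44 + 1.86·44 = 125.84.
Deadweight loss = 24.18.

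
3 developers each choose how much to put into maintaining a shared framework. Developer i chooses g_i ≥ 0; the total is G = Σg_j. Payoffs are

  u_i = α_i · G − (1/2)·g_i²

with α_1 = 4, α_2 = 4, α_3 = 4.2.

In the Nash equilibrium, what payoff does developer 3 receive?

42.42

Developer i's FOC: ∂u_i/∂g_i = α_i − g_i = 0, so g_i* = α_i.
NE contributions = (4, 4, 4.2); G = 12.2.
u_3 = α_3·G − ½·(g_3)² = 4.2·12.2 − ½·4.2² = 42.42.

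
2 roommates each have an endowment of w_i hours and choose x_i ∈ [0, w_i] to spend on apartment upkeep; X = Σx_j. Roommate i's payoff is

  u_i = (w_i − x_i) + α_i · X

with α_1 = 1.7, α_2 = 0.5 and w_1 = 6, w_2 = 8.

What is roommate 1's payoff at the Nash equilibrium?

10.2

∂u_i/∂x_i = α_i − 1, so roommate i contributes w_i if α_i > 1, else 0.
α_i > 1 for i ∈ {1}; NE contributions (6, 0), X = 6.
u_1 = (6 − 6) + 1.7·6 = 10.2.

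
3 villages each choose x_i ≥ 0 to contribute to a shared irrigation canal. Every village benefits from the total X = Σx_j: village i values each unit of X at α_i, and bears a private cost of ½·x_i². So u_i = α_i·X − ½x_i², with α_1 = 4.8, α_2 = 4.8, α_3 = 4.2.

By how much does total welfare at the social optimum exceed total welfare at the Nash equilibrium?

127.08

Village i's FOC: ∂u_i/∂x_i = α_i − x_i = 0, so x_i* = α_i.
NE contributions = (4.8, 4.8, 4.2); X = 13.8.
W^NE = (Σα)·X − ½Σα_i² = 13.8² − ½·63.72 = 158.58.
Planner sets x_i = Σα_j = 13.8 for every i, so X^SO = 3·13.8 = 41.4.
W^SO = (Σα)·X^SO − ½·3·(Σα)² = (3/2)·13.8² = 285.66.
Deadweight loss = W^SO − W^NE = 127.08.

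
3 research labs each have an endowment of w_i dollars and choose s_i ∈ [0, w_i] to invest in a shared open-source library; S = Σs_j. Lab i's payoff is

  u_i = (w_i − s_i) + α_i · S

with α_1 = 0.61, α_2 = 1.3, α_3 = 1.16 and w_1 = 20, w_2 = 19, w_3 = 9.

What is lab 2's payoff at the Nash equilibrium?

∂u_i/∂s_i = α_i − 1, so lab i contributes w_i if α_i > 1, else 0.
α_i > 1 for i ∈ {2, 3}; NE contributions (0, 19, 9), S = 28.
u_2 = (19 − 19) + 1.3·28 = 36.4.

36.4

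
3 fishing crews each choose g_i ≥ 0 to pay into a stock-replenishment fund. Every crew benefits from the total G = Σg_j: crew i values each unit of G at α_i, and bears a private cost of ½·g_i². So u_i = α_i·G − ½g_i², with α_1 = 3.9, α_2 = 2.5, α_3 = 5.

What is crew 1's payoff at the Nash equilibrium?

Crew i's FOC: ∂u_i/∂g_i = α_i − g_i = 0, so g_i* = α_i.
NE contributions = (3.9, 2.5, 5); G = 11.4.
u_1 = α_1·G − ½·(g_1)² = 3.9·11.4 − ½·3.9² = 36.855.

36.855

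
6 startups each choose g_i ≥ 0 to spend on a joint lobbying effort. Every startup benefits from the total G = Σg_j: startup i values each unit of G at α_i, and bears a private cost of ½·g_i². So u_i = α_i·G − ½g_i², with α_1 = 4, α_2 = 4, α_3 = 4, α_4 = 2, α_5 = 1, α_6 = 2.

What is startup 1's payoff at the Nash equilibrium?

Startup i's FOC: ∂u_i/∂g_i = α_i − g_i = 0, so g_i* = α_i.
NE contributions = (4, 4, 4, 2, 1, 2); G = 17.
u_1 = α_1·G − ½·(g_1)² = 4·17 − ½·4² = 60.

60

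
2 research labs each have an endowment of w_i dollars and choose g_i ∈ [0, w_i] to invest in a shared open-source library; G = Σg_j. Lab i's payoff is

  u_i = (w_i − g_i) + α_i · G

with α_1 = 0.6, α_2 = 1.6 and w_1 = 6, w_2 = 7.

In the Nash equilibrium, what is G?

∂u_i/∂g_i = α_i − 1, so lab i contributes w_i if α_i > 1, else 0.
α_i > 1 for i ∈ {2}; NE contributions (0, 7), G = 7.

7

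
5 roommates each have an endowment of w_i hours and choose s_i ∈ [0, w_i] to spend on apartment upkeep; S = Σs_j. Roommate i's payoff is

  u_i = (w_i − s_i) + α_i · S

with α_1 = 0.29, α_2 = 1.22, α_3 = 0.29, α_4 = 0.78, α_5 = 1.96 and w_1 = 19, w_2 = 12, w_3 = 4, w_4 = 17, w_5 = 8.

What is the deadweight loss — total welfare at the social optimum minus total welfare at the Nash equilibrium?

141.6

∂u_i/∂s_i = α_i − 1, so roommate i contributes w_i if α_i > 1, else 0.
α_i > 1 for i ∈ {2, 5}; NE contributions (0, 12, 0, 0, 8), S = 20.
W^NE = Σw_i − S^NE + (Σα_i)·S^NE = 60 + 3.54·20 = 130.8.
Planner: ∂(Σu_j)/∂s_i = Σα_j − 1 = 3.54 > 0, so everyone contributes w_i; S^SO = 60, W^SO = 60 + 3.54·60 = 272.4.
Deadweight loss = 141.6.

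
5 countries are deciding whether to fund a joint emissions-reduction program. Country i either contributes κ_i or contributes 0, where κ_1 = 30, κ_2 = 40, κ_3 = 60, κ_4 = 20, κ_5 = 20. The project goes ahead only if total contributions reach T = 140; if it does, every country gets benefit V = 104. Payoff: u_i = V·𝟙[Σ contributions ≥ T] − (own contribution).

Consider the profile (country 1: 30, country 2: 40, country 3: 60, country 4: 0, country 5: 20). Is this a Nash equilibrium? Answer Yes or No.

Total = 150 ≥ 140: provided.
Country 1 (pledges 30, payoff 74): dropping to 0 → total 120, payoff 0. No gain.
Country 2 (pledges 40, payoff 64): dropping to 0 → total 110, payoff 0. No gain.
Country 3 (pledges 60, payoff 44): dropping to 0 → total 90, payoff 0. No gain.
Country 4 (pledges 0, payoff 104): pledging 20 → total 170, payoff 84. No gain.
Country 5 (pledges 20, payoff 84): dropping to 0 → total 130, payoff 0. No gain.

Yes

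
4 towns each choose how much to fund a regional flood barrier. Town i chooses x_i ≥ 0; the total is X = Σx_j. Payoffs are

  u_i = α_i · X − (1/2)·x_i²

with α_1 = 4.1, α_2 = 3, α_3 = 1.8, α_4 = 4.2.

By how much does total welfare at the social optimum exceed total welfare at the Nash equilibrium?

Town i's FOC: ∂u_i/∂x_i = α_i − x_i = 0, so x_i* = α_i.
NE contributions = (4.1, 3, 1.8, 4.2); X = 13.1.
W^NE = (Σα)·X − ½Σα_i² = 13.1² − ½·46.69 = 148.265.
Planner sets x_i = Σα_j = 13.1 for every i, so X^SO = 4·13.1 = 52.4.
W^SO = (Σα)·X^SO − ½·4·(Σα)² = (4/2)·13.1² = 343.22.
Deadweight loss = W^SO − W^NE = 194.955.

194.955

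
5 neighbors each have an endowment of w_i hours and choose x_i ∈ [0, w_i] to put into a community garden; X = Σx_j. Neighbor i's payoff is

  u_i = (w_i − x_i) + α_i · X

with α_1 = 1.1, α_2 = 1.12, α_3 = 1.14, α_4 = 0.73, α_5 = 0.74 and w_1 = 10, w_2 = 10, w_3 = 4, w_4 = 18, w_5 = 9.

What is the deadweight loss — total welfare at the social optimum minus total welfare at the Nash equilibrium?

103.41

∂u_i/∂x_i = α_i − 1, so neighbor i contributes w_i if α_i > 1, else 0.
α_i > 1 for i ∈ {1, 2, 3}; NE contributions (10, 10, 4, 0, 0), X = 24.
W^NE = Σw_i − X^NE + (Σα_i)·X^NE = 51 + 3.83·24 = 142.92.
Planner: ∂(Σu_j)/∂x_i = Σα_j − 1 = 3.83 > 0, so everyone contributes w_i; X^SO = 51, W^SO = 51 + 3.83·51 = 246.33.
Deadweight loss = 103.41.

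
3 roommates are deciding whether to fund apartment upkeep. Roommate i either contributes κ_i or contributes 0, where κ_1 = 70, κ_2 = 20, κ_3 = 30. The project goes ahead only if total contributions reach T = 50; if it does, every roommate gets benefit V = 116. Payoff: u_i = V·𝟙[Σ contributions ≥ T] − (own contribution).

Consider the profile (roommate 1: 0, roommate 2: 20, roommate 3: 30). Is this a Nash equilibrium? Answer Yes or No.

Yes

Total = 50 ≥ 50: provided.
Roommate 1 (pledges 0, payoff 116): pledging 70 → total 120, payoff 46. No gain.
Roommate 2 (pledges 20, payoff 96): dropping to 0 → total 30, payoff 0. No gain.
Roommate 3 (pledges 30, payoff 86): dropping to 0 → total 20, payoff 0. No gain.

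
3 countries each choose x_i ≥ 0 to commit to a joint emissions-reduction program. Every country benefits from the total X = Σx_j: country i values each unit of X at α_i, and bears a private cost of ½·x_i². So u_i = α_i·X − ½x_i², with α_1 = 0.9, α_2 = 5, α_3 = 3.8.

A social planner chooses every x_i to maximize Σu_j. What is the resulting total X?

Planner FOC: ∂(Σu_j)/∂x_i = (Σα_j) − x_i = 0, so x_i^SO = Σα_j = 9.7 for every i; X^SO = 29.1.

29.1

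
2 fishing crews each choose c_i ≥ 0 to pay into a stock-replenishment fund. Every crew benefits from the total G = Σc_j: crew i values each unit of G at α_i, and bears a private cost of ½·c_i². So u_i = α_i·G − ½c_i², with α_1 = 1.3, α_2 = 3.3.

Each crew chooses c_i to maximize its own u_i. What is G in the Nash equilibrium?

Crew i's FOC: ∂u_i/∂c_i = α_i − c_i = 0, so c_i* = α_i.
NE contributions = (1.3, 3.3); G = 4.6.

4.6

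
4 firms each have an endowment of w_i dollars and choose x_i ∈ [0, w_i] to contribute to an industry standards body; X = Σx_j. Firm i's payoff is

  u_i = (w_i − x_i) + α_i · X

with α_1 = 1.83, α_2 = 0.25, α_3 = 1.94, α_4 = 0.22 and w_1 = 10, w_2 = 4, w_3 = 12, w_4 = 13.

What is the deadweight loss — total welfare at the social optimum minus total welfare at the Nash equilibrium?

∂u_i/∂x_i = α_i − 1, so firm i contributes w_i if α_i > 1, else 0.
α_i > 1 for i ∈ {1, 3}; NE contributions (10, 0, 12, 0), X = 22.
W^NE = Σw_i − X^NE + (Σα_i)·X^NE = 39 + 3.24·22 = 110.28.
Planner: ∂(Σu_j)/∂x_i = Σα_j − 1 = 3.24 > 0, so everyone contributes w_i; X^SO = 39, W^SO = 39 + 3.24·39 = 165.36.
Deadweight loss = 55.08.

55.08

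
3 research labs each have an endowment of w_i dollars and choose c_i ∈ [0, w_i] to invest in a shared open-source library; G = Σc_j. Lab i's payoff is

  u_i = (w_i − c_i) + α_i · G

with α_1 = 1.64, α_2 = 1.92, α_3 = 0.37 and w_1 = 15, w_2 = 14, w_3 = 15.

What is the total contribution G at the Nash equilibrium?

29

∂u_i/∂c_i = α_i − 1, so lab i contributes w_i if α_i > 1, else 0.
α_i > 1 for i ∈ {1, 2}; NE contributions (15, 14, 0), G = 29.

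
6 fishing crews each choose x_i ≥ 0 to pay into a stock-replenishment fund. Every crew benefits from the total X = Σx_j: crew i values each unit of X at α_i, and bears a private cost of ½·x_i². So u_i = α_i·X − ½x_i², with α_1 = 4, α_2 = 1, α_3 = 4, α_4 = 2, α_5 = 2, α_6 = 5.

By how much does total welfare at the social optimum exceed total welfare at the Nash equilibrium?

Crew i's FOC: ∂u_i/∂x_i = α_i − x_i = 0, so x_i* = α_i.
NE contributions = (4, 1, 4, 2, 2, 5); X = 18.
W^NE = (Σα)·X − ½Σα_i² = 18² − ½·66 = 291.
Planner sets x_i = Σα_j = 18 for every i, so X^SO = 6·18 = 108.
W^SO = (Σα)·X^SO − ½·6·(Σα)² = (6/2)·18² = 972.
Deadweight loss = W^SO − W^NE = 681.

681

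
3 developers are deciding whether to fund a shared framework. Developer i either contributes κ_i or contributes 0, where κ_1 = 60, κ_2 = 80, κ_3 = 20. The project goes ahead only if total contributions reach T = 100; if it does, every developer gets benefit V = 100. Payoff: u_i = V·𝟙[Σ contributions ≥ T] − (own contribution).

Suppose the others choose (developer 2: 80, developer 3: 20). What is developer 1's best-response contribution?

Others' total = 100 ≥ 100; contributing adds cost 60 for no extra benefit.
Best response: 0.

0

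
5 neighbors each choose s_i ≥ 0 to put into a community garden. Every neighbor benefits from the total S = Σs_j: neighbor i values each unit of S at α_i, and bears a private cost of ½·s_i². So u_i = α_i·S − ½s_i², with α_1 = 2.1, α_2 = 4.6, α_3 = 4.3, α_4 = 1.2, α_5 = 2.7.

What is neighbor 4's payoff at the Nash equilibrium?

Neighbor i's FOC: ∂u_i/∂s_i = α_i − s_i = 0, so s_i* = α_i.
NE contributions = (2.1, 4.6, 4.3, 1.2, 2.7); S = 14.9.
u_4 = α_4·S − ½·(s_4)² = 1.2·14.9 − ½·1.2² = 17.16.

17.16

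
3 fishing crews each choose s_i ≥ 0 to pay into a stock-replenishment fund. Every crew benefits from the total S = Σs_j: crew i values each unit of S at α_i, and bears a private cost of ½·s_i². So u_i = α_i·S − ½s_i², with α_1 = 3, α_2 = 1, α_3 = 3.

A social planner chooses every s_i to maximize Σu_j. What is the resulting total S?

21

Planner FOC: ∂(Σu_j)/∂s_i = (Σα_j) − s_i = 0, so s_i^SO = Σα_j = 7 for every i; S^SO = 21.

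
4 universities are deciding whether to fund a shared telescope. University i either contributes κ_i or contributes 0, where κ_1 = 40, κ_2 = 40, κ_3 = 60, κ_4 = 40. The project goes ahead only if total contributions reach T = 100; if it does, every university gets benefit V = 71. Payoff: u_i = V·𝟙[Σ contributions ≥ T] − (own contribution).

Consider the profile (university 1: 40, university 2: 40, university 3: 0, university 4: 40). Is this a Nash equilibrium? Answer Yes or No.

Yes

Total = 120 ≥ 100: provided.
University 1 (pledges 40, payoff 31): dropping to 0 → total 80, payoff 0. No gain.
University 2 (pledges 40, payoff 31): dropping to 0 → total 80, payoff 0. No gain.
University 3 (pledges 0, payoff 71): pledging 60 → total 180, payoff 11. No gain.
University 4 (pledges 40, payoff 31): dropping to 0 → total 80, payoff 0. No gain.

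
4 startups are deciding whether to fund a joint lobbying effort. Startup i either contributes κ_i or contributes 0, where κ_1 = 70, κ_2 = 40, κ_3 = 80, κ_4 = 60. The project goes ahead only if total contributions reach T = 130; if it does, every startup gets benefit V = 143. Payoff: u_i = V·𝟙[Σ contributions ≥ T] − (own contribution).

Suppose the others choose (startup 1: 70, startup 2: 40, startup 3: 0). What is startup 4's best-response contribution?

Others' total = 110. Contributing 60 brings total to 170 ≥ 130: gain V − κ_4 = 83.
Best response: 60.

60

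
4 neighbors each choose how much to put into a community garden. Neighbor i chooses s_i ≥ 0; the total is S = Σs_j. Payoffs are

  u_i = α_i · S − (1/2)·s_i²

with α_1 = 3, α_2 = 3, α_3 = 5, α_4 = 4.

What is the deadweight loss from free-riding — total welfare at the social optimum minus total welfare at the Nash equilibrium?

Neighbor i's FOC: ∂u_i/∂s_i = α_i − s_i = 0, so s_i* = α_i.
NE contributions = (3, 3, 5, 4); S = 15.
W^NE = (Σα)·S − ½Σα_i² = 15² − ½·59 = 195.5.
Planner sets s_i = Σα_j = 15 for every i, so S^SO = 4·15 = 60.
W^SO = (Σα)·S^SO − ½·4·(Σα)² = (4/2)·15² = 450.
Deadweight loss = W^SO − W^NE = 254.5.

254.5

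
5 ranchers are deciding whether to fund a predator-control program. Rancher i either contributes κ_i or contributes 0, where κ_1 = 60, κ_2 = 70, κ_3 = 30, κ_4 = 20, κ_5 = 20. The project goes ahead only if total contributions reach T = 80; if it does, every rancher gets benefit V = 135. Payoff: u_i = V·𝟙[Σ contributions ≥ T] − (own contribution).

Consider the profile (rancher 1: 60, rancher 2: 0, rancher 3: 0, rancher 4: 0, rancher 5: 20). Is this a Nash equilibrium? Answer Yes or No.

Total = 80 ≥ 80: provided.
Rancher 1 (pledges 60, payoff 75): dropping to 0 → total 20, payoff 0. No gain.
Rancher 2 (pledges 0, payoff 135): pledging 70 → total 150, payoff 65. No gain.
Rancher 3 (pledges 0, payoff 135): pledging 30 → total 110, payoff 105. No gain.
Rancher 4 (pledges 0, payoff 135): pledging 20 → total 100, payoff 115. No gain.
Rancher 5 (pledges 20, payoff 115): dropping to 0 → total 60, payoff 0. No gain.

Yes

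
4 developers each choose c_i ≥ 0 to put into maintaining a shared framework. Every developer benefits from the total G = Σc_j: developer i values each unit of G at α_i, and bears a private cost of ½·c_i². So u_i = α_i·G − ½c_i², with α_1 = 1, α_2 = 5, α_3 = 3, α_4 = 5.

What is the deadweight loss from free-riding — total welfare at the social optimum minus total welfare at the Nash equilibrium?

Developer i's FOC: ∂u_i/∂c_i = α_i − c_i = 0, so c_i* = α_i.
NE contributions = (1, 5, 3, 5); G = 14.
W^NE = (Σα)·G − ½Σα_i² = 14² − ½·60 = 166.
Planner sets c_i = Σα_j = 14 for every i, so G^SO = 4·14 = 56.
W^SO = (Σα)·G^SO − ½·4·(Σα)² = (4/2)·14² = 392.
Deadweight loss = W^SO − W^NE = 226.

226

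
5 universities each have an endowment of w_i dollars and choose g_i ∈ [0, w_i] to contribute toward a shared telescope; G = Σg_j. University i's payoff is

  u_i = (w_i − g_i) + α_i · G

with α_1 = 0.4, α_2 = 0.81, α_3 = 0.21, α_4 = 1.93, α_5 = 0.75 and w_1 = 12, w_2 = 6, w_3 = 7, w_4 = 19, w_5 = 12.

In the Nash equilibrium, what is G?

∂u_i/∂g_i = α_i − 1, so university i contributes w_i if α_i > 1, else 0.
α_i > 1 for i ∈ {4}; NE contributions (0, 0, 0, 19, 0), G = 19.

19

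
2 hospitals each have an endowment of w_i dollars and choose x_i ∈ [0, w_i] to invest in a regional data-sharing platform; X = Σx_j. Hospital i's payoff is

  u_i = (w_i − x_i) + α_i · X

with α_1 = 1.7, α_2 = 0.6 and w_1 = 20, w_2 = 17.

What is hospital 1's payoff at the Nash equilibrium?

34

∂u_i/∂x_i = α_i − 1, so hospital i contributes w_i if α_i > 1, else 0.
α_i > 1 for i ∈ {1}; NE contributions (20, 0), X = 20.
u_1 = (20 − 20) + 1.7·20 = 34.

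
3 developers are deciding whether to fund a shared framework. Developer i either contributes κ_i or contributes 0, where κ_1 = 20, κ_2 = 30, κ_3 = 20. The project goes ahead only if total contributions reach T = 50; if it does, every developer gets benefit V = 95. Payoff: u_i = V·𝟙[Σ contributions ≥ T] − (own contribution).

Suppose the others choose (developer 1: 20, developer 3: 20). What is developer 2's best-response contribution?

Others' total = 40. Contributing 30 brings total to 70 ≥ 50: gain V − κ_2 = 65.
Best response: 30.

30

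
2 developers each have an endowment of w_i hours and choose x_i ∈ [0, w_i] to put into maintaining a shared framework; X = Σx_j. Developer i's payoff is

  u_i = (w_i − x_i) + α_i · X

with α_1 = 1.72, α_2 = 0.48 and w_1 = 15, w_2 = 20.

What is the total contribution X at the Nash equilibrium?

15

∂u_i/∂x_i = α_i − 1, so developer i contributes w_i if α_i > 1, else 0.
α_i > 1 for i ∈ {1}; NE contributions (15, 0), X = 15.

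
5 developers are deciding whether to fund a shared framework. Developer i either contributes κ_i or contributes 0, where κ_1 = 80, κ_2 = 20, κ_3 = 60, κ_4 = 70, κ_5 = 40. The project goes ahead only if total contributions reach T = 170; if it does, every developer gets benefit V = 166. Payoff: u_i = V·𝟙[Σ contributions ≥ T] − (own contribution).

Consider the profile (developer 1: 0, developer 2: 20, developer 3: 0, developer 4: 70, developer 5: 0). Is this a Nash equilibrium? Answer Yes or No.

No

Total = 90 < 170: not provided.
Developer 1 (pledges 0, payoff 0): pledging 80 → total 170, payoff 86. Profitable deviation.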